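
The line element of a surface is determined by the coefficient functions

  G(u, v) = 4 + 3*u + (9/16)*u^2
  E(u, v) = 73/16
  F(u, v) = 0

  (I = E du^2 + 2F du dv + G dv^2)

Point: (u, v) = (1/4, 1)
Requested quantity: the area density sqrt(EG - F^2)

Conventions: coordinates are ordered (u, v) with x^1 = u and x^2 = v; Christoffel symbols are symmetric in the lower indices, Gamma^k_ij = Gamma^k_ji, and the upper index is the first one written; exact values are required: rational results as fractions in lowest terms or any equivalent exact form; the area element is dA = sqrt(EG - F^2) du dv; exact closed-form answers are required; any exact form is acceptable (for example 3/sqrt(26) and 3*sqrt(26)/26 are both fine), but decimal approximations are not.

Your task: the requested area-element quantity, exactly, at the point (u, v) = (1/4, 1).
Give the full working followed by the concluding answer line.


E = 73/16, F = 0, G = 1225/256; EG - F^2 = 89425/4096

Answer: sqrt(EG - F^2) = 35*sqrt(73)/64


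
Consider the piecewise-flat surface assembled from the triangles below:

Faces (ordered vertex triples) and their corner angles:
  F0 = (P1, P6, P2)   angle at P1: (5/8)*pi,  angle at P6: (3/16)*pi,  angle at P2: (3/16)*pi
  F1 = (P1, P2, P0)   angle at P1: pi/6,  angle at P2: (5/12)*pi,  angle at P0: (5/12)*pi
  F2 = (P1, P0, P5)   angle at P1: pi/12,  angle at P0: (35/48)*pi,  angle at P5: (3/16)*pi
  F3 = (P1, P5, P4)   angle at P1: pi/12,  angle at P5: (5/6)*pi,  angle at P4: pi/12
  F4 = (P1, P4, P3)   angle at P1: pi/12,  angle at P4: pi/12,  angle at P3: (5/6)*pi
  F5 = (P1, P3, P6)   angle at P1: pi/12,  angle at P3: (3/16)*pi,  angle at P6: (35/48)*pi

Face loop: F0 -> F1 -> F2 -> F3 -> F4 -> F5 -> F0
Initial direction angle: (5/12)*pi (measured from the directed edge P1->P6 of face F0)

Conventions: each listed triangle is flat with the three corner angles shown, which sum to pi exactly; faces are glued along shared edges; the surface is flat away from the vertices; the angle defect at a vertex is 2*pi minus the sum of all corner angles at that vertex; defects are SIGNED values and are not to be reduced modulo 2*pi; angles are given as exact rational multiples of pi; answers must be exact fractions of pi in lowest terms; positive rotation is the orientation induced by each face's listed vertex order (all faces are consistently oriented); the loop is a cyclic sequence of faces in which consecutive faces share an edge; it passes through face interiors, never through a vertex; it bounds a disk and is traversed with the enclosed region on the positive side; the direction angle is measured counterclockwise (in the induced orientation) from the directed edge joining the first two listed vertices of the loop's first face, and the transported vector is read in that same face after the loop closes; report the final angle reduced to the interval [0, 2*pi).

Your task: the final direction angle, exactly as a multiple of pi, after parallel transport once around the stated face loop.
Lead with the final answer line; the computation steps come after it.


Answer: final direction angle = (31/24)*pi

enclosed vertex P1: corner angles sum to (9/8)*pi, defect = 2*pi - (9/8)*pi = (7/8)*pi
adding the enclosed defects to the starting angle (mod 2*pi, induced orientation) gives the holonomy
final angle = (5/12)*pi + (7/8)*pi = (31/24)*pi (mod 2*pi)


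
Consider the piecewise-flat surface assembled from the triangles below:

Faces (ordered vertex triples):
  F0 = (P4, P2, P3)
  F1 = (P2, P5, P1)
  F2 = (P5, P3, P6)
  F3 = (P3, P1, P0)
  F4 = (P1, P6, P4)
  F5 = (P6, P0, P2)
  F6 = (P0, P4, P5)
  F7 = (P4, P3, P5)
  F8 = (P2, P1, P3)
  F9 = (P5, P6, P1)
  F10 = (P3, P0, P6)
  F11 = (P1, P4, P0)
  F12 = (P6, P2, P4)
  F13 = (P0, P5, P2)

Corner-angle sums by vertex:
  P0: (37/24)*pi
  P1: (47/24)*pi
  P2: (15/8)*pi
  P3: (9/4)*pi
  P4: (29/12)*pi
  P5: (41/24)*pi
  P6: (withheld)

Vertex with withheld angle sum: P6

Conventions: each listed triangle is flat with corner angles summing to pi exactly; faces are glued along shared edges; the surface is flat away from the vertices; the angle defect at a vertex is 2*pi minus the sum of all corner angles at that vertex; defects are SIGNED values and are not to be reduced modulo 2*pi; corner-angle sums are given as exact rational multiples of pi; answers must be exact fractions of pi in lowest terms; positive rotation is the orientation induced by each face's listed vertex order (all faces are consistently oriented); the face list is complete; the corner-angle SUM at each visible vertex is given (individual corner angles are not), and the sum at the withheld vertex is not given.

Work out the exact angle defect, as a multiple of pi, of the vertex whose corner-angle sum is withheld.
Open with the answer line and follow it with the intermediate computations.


Answer: defect(P6) = -pi/4

V = 7, E = 21, F = 14; chi = V - E + F = 0
Gauss-Bonnet: total defect = 2*pi*chi = 0; visible defects sum to pi/4


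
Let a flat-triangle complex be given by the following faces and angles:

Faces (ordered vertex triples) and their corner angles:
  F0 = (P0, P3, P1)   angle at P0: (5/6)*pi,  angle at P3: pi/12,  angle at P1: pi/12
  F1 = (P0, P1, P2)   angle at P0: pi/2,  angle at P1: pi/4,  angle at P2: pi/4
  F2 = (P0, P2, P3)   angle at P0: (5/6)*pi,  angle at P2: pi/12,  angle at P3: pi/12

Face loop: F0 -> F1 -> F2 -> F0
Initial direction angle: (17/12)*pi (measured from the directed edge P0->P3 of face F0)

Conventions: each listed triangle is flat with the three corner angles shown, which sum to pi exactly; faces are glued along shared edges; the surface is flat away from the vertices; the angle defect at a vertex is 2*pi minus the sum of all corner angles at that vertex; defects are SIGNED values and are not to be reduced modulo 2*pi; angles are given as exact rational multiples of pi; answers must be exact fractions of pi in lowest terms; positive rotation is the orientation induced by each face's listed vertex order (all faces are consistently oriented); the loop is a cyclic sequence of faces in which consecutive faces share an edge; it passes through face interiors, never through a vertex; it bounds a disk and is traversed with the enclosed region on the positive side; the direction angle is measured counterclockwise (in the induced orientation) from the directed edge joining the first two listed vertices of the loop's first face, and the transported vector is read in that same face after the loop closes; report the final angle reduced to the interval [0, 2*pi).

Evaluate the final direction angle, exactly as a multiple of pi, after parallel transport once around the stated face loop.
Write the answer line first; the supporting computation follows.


Answer: final direction angle = (5/4)*pi

enclosed vertex P0: corner angles sum to (13/6)*pi, defect = 2*pi - (13/6)*pi = -pi/6
holonomy = initial angle + sum of enclosed defects (mod 2*pi), positive in the induced orientation
final angle = (17/12)*pi - pi/6 = (5/4)*pi (mod 2*pi)


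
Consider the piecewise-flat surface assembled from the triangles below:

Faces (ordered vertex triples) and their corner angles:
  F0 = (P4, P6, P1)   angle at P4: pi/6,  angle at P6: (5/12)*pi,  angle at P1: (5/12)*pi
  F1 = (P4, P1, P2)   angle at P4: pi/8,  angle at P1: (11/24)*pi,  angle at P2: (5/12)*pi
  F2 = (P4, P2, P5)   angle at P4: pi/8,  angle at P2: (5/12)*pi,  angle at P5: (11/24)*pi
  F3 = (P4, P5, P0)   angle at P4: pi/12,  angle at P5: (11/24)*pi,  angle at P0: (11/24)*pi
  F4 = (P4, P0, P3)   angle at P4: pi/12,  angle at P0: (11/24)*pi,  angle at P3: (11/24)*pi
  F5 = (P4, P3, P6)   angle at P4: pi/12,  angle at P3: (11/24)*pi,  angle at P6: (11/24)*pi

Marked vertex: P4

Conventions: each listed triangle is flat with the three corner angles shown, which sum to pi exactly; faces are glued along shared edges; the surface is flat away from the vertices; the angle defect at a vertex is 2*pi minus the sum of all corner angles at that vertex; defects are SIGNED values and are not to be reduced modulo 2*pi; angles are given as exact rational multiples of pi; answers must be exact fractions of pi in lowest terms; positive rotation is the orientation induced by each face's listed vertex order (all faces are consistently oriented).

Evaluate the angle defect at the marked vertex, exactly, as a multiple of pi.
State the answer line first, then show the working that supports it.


Answer: defect(P4) = (4/3)*pi

Sum of corner angles at P4: (2/3)*pi
defect = 2*pi - (2/3)*pi


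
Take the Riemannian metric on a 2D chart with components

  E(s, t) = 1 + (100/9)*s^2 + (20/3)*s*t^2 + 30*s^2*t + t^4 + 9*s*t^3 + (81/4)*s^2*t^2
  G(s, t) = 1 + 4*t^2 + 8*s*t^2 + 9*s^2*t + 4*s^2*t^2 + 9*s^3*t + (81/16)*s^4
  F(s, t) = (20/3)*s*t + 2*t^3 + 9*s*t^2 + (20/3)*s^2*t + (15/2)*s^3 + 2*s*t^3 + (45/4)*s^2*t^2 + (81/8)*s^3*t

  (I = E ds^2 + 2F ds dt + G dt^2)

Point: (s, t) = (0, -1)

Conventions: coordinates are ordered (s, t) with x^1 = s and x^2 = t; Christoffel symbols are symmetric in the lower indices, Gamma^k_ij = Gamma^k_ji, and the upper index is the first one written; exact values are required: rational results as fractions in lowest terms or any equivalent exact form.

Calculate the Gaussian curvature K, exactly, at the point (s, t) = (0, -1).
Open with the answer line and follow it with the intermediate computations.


Answer: K = -19/108

E = 2, F = -2, G = 5, EG - F^2 = 6 at the point
E_s = -7/3, E_t = -4, F_s = 1/3, F_t = 6, G_s = 8, G_t = -8
E_tt = 12, F_st = -16/3, G_ss = -10
Brioschi: K = (det M1 - det M2) / (EG - F^2)^2 with the standard first/second-derivative matrices M1, M2.
M1 = [[-E_tt/2 + F_st - G_ss/2, E_s/2, F_s - E_t/2], [F_t - G_s/2, E, F], [G_t/2, F, G]] = [[-19/3, -7/6, 7/3], [2, 2, -2], [-4, -2, 5]]; det M1 = -79/3
M2 = [[0, E_t/2, G_s/2], [E_t/2, E, F], [G_s/2, F, G]] = [[0, -2, 4], [-2, 2, -2], [4, -2, 5]]; det M2 = -20
det M1 - det M2 = -19/3; K = -19/3 / (6)^2 = -19/108


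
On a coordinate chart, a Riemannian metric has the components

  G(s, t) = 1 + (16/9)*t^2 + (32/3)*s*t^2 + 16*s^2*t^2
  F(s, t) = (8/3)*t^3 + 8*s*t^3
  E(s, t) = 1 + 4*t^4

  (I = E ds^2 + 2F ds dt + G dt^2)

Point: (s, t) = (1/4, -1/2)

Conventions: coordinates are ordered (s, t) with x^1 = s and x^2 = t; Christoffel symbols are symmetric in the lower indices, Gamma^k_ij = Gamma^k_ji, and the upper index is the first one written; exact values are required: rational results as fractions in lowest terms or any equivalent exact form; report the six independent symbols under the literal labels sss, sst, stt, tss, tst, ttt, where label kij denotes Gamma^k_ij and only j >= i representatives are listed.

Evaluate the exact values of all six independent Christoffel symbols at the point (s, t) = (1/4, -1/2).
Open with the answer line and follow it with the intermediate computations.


Answer: Gamma_sss = 0, Gamma_sst = -18/47, Gamma_stt = 21/47, Gamma_tss = 0, Gamma_tst = 42/47, Gamma_ttt = -49/47

E = 5/4, F = -7/12, G = 85/36 at the point
E_s = 0, E_t = -2, F_s = -1, F_t = 7/2, G_s = 14/3, G_t = -49/9
EG - F^2 = 47/18;  g^inv = (18/47) * [[85/36, 7/12], [7/12, 5/4]]
first-kind symbols [ij,l] = (1/2)(d_i g_jl + d_j g_il - d_l g_ij): [ss,s] = E_s/2 = 0, [ss,t] = F_s - E_t/2 = 0, [st,s] = E_t/2 = -1, [st,t] = G_s/2 = 7/3, [tt,s] = F_t - G_s/2 = 7/6, [tt,t] = G_t/2 = -49/18
Gamma^s_ij = (G*[ij,s] - F*[ij,t])/(EG - F^2), Gamma^t_ij = (E*[ij,t] - F*[ij,s])/(EG - F^2)


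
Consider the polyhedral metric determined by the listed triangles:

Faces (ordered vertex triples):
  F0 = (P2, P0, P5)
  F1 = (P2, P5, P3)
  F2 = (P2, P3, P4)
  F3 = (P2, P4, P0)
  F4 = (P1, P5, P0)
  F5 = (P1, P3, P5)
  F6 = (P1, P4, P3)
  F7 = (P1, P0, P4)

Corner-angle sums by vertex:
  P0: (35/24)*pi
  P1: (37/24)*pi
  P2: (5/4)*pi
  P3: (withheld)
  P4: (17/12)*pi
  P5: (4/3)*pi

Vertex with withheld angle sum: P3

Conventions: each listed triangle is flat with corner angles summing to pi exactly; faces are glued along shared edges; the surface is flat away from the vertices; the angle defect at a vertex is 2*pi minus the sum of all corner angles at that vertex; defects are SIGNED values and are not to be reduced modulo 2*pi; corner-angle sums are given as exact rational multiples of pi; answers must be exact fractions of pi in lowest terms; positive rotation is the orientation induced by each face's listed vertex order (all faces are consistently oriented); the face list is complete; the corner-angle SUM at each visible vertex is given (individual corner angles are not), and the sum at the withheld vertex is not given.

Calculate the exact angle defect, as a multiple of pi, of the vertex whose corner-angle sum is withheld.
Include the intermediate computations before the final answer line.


V = 6, E = 12, F = 8; chi = V - E + F = 2
Gauss-Bonnet: total defect = 2*pi*chi = 4*pi; visible defects sum to 3*pi

Answer: defect(P3) = pi


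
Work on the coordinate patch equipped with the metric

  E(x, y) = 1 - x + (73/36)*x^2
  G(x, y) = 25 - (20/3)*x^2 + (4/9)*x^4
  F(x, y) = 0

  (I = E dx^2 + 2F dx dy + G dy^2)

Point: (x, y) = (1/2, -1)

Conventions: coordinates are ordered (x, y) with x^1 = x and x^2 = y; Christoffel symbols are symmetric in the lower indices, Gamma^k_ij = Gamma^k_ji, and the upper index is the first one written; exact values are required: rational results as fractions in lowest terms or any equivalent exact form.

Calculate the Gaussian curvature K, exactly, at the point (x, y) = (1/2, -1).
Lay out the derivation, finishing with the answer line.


E = 145/144, F = 0, G = 841/36, EG - F^2 = 121945/5184 at the point
E_x = 37/36, E_y = 0, F_x = 0, F_y = 0, G_x = -58/9, G_y = 0
E_yy = 0, F_xy = 0, G_xx = -12
Using the Brioschi determinant formula for K from the metric derivatives:
M1 = [[-E_yy/2 + F_xy - G_xx/2, E_x/2, F_x - E_y/2], [F_y - G_x/2, E, F], [G_y/2, F, G]] = [[6, 37/72, 0], [29/9, 145/144, 0], [0, 0, 841/36]]; det M1 = 1195061/11664
M2 = [[0, E_y/2, G_x/2], [E_y/2, E, F], [G_x/2, F, G]] = [[0, 0, -29/9], [0, 145/144, 0], [-29/9, 0, 841/36]]; det M2 = -121945/11664
det M1 - det M2 = 24389/216; K = 24389/216 / (121945/5184)^2 = 124416/609725

Answer: K = 124416/609725


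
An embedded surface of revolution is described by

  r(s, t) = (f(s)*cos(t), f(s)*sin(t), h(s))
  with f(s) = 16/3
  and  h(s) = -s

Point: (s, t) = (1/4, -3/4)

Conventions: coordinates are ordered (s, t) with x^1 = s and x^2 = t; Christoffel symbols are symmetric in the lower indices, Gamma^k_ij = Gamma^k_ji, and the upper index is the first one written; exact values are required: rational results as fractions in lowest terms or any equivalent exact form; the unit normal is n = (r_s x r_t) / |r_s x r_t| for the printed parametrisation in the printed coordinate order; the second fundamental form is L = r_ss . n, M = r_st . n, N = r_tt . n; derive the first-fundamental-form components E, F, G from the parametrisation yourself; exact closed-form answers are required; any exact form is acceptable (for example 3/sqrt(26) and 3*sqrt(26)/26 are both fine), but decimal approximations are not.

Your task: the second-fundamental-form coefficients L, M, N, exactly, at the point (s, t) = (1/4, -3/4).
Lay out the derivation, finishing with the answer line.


f = 16/3, f' = 0, f'' = 0, h' = -1, h'' = 0
E = 1, F = 0, G = 256/9; answer radicand W^2 = 1
unnormalised second-form numerators: l = 0, m = 0, n = -16/3; L = l/sqrt(1), and similarly M = m/sqrt(W^2), N = n/sqrt(W^2)

Answer: L = 0, M = 0, N = -16/3


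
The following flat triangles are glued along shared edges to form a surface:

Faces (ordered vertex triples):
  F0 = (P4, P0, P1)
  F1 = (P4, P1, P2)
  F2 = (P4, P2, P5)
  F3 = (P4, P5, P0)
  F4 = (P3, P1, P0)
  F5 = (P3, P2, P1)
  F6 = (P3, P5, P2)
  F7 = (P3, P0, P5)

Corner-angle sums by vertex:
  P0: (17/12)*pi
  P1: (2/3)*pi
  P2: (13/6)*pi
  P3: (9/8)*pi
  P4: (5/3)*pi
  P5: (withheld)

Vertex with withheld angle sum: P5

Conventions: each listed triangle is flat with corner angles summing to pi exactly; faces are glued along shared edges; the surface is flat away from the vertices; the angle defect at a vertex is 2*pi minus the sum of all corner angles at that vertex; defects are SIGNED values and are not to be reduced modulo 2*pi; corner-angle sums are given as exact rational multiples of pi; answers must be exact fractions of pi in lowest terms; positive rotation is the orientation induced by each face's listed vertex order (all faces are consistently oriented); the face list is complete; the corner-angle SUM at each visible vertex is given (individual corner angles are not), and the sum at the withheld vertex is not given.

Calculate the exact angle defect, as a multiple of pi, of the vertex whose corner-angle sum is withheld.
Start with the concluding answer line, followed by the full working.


Answer: defect(P5) = (25/24)*pi

V = 6, E = 12, F = 8; chi = V - E + F = 2
Gauss-Bonnet: total defect = 2*pi*chi = 4*pi; visible defects sum to (71/24)*pi


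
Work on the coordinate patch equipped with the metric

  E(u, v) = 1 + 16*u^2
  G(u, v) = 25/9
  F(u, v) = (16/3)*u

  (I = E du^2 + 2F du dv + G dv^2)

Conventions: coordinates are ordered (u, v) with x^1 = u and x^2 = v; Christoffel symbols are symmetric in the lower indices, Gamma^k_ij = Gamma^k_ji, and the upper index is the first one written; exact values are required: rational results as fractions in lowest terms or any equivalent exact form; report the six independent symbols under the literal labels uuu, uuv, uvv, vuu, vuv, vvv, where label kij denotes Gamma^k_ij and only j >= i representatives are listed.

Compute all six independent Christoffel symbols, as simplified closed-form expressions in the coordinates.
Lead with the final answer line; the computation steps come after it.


Answer: Gamma_uuu = 144*u/(144*u^2 + 25), Gamma_uuv = 0, Gamma_uvv = 0, Gamma_vuu = 48/(144*u^2 + 25), Gamma_vuv = 0, Gamma_vvv = 0

E = 1 + 16*u^2; F = (16/3)*u; G = 25/9
Gamma^k_ij = (1/2) g^{kl} (d_i g_jl + d_j g_il - d_l g_ij), with g^inv = (1/(EG-F^2)) [[G, -F], [-F, E]]
first partials: E_u = 32*u, E_v = 0, F_u = 16/3, F_v = 0, G_u = 0, G_v = 0
D = EG - F^2 = 25/9 + 16*u^2
expanded: Gamma^u_uu = (G E_u - 2F F_u + F E_v)/(2D), Gamma^u_uv = (G E_v - F G_u)/(2D), Gamma^u_vv = (2G F_v - G G_u - F G_v)/(2D), Gamma^v_uu = (2E F_u - E E_v - F E_u)/(2D), Gamma^v_uv = (E G_u - F E_v)/(2D), Gamma^v_vv = (E G_v - 2F F_v + F G_u)/(2D); substitute and cancel common factors


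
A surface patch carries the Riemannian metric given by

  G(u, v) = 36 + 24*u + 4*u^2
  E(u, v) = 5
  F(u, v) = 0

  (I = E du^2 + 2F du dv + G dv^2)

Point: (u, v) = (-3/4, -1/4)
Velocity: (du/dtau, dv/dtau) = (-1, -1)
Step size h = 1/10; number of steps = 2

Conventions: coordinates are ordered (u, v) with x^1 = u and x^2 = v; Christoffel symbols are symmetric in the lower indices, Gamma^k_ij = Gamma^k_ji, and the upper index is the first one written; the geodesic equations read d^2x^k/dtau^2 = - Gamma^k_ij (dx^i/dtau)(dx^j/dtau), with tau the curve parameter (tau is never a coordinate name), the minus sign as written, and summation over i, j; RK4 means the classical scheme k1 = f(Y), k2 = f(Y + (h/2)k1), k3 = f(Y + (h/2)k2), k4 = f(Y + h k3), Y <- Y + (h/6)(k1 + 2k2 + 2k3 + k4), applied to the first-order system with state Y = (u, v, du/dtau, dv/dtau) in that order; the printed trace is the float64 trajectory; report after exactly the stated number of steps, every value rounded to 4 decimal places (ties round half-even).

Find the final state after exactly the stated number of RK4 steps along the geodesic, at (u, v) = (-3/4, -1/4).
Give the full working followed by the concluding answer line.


f(Y) = (du/dtau, dv/dtau, -Gamma^u_ij Y'^i Y'^j, -Gamma^v_ij Y'^i Y'^j) with the Gammas evaluated at the stage position; h = 0.100000; intermediate values shown to 6 dp
step 0: u = -0.7500, v = -0.2500, du/dtau = -1.0000, dv/dtau = -1.0000
step 1:
  k1: at (u, v) = (-0.750000, -0.250000), (du/dtau, dv/dtau) = (-1.000000, -1.000000); Gamma_uuu = 0.000000, Gamma_uuv = 0.000000, Gamma_uvv = -1.800000, Gamma_vuu = 0.000000, Gamma_vuv = 0.444444, Gamma_vvv = 0.000000; k1 = (-1.000000, -1.000000, 1.800000, -0.888889)
  k2: at (u, v) = (-0.800000, -0.300000), (du/dtau, dv/dtau) = (-0.910000, -1.044444); Gamma_uuu = 0.000000, Gamma_uuv = 0.000000, Gamma_uvv = -1.760000, Gamma_vuu = 0.000000, Gamma_vuv = 0.454545, Gamma_vvv = 0.000000; k2 = (-0.910000, -1.044444, 1.919921, -0.864040)
  k3: at (u, v) = (-0.795500, -0.302222), (du/dtau, dv/dtau) = (-0.904004, -1.043202); Gamma_uuu = 0.000000, Gamma_uuv = 0.000000, Gamma_uvv = -1.763600, Gamma_vuu = 0.000000, Gamma_vuv = 0.453618, Gamma_vvv = 0.000000; k3 = (-0.904004, -1.043202, 1.919274, -0.855576)
  k4: at (u, v) = (-0.840400, -0.354320), (du/dtau, dv/dtau) = (-0.808073, -1.085558); Gamma_uuu = 0.000000, Gamma_uuv = 0.000000, Gamma_uvv = -1.727680, Gamma_vuu = 0.000000, Gamma_vuv = 0.463049, Gamma_vvv = 0.000000; k4 = (-0.808073, -1.085558, 2.035959, -0.812382)
  Y <- Y + (h/6)(k1 + 2k2 + 2k3 + k4): u = -0.8406, v = -0.3543, du/dtau = -0.8081, dv/dtau = -1.0857
step 2:
  k1: at (u, v) = (-0.840601, -0.354348), (du/dtau, dv/dtau) = (-0.808094, -1.085675); Gamma_uuu = 0.000000, Gamma_uuv = 0.000000, Gamma_uvv = -1.727519, Gamma_vuu = 0.000000, Gamma_vuv = 0.463092, Gamma_vvv = 0.000000; k1 = (-0.808094, -1.085675, 2.036210, -0.812567)
  k2: at (u, v) = (-0.881006, -0.408631), (du/dtau, dv/dtau) = (-0.706284, -1.126303); Gamma_uuu = 0.000000, Gamma_uuv = 0.000000, Gamma_uvv = -1.695195, Gamma_vuu = 0.000000, Gamma_vuv = 0.471922, Gamma_vvv = 0.000000; k2 = (-0.706284, -1.126303, 2.150456, -0.750818)
  k3: at (u, v) = (-0.875916, -0.410663), (du/dtau, dv/dtau) = (-0.700571, -1.123216); Gamma_uuu = 0.000000, Gamma_uuv = 0.000000, Gamma_uvv = -1.699268, Gamma_vuu = 0.000000, Gamma_vuv = 0.470791, Gamma_vvv = 0.000000; k3 = (-0.700571, -1.123216, 2.143820, -0.740924)
  k4: at (u, v) = (-0.910658, -0.466669), (du/dtau, dv/dtau) = (-0.593712, -1.159767); Gamma_uuu = 0.000000, Gamma_uuv = 0.000000, Gamma_uvv = -1.671473, Gamma_vuu = 0.000000, Gamma_vuv = 0.478620, Gamma_vvv = 0.000000; k4 = (-0.593712, -1.159767, 2.248233, -0.659125)
  Y <- Y + (h/6)(k1 + 2k2 + 2k3 + k4): u = -0.9109, v = -0.4668, du/dtau = -0.5935, dv/dtau = -1.1599

Answer: u = -0.9109, v = -0.4668, du/dtau = -0.5935, dv/dtau = -1.1599


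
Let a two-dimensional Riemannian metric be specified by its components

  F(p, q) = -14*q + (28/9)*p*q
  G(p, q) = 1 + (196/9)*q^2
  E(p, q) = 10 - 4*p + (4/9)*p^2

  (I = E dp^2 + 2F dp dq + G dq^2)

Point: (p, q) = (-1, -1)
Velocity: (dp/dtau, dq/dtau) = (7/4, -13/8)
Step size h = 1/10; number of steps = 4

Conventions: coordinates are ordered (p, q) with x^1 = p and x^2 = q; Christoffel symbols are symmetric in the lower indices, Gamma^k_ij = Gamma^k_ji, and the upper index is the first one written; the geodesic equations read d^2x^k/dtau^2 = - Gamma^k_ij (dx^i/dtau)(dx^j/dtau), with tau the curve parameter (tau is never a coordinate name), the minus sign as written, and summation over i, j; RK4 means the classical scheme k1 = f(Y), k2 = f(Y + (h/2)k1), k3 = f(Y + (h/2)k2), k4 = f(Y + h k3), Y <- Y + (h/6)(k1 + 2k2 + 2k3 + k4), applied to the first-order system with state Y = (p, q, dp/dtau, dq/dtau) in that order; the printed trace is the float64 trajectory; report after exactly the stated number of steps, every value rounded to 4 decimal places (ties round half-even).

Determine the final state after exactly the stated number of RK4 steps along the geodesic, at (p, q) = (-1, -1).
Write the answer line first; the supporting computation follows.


Answer: p = -0.2227, q = -1.5312, dp/dtau = 2.0716, dq/dtau = -1.0891

f(Y) = (dp/dtau, dq/dtau, -Gamma^p_ij Y'^i Y'^j, -Gamma^q_ij Y'^i Y'^j) with the Gammas evaluated at the stage position; h = 0.100000; intermediate values shown to 6 dp
step 0: p = -1.0000, q = -1.0000, dp/dtau = 1.7500, dq/dtau = -1.6250
step 1:
  k1: at (p, q) = (-1.000000, -1.000000), (dp/dtau, dq/dtau) = (1.750000, -1.625000); Gamma_ppp = -0.067485, Gamma_ppq = 0.000000, Gamma_pqq = -0.472393, Gamma_qpp = -0.085890, Gamma_qpq = 0.000000, Gamma_qqq = -0.601227; k1 = (1.750000, -1.625000, 1.454084, 1.850652)
  k2: at (p, q) = (-0.912500, -1.081250), (dp/dtau, dq/dtau) = (1.822704, -1.532467); Gamma_ppp = -0.060930, Gamma_ppq = 0.000000, Gamma_pqq = -0.426512, Gamma_qpp = -0.085204, Gamma_qpq = 0.000000, Gamma_qqq = -0.596427; k2 = (1.822704, -1.532467, 1.204069, 1.683750)
  k3: at (p, q) = (-0.908865, -1.076623), (dp/dtau, dq/dtau) = (1.810203, -1.540812); Gamma_ppp = -0.061254, Gamma_ppq = 0.000000, Gamma_pqq = -0.428776, Gamma_qpp = -0.085347, Gamma_qpq = 0.000000, Gamma_qqq = -0.597429; k3 = (1.810203, -1.540812, 1.218678, 1.698027)
  k4: at (p, q) = (-0.818980, -1.154081), (dp/dtau, dq/dtau) = (1.871868, -1.455197); Gamma_ppp = -0.055519, Gamma_ppq = 0.000000, Gamma_pqq = -0.388632, Gamma_qpp = -0.084323, Gamma_qpq = 0.000000, Gamma_qqq = -0.590262; k4 = (1.871868, -1.455197, 1.017500, 1.545398)
  Y <- Y + (h/6)(k1 + 2k2 + 2k3 + k4): p = -0.8185, q = -1.1538, dp/dtau = 1.8720, dq/dtau = -1.4557
step 2:
  k1: at (p, q) = (-0.818539, -1.153779), (dp/dtau, dq/dtau) = (1.871951, -1.455673); Gamma_ppp = -0.055537, Gamma_ppq = 0.000000, Gamma_pqq = -0.388758, Gamma_qpp = -0.084335, Gamma_qpq = 0.000000, Gamma_qqq = -0.590347; k1 = (1.871951, -1.455673, 1.018384, 1.546465)
  k2: at (p, q) = (-0.724941, -1.226563), (dp/dtau, dq/dtau) = (1.922870, -1.378350); Gamma_ppp = -0.050596, Gamma_ppq = 0.000000, Gamma_pqq = -0.354170, Gamma_qpp = -0.083142, Gamma_qpq = 0.000000, Gamma_qqq = -0.581994; k2 = (1.922870, -1.378350, 0.859944, 1.413112)
  k3: at (p, q) = (-0.722395, -1.222697), (dp/dtau, dq/dtau) = (1.914948, -1.385018); Gamma_ppp = -0.050812, Gamma_ppq = 0.000000, Gamma_pqq = -0.355687, Gamma_qpp = -0.083276, Gamma_qpq = 0.000000, Gamma_qqq = -0.582929; k3 = (1.914948, -1.385018, 0.868637, 1.423591)
  k4: at (p, q) = (-0.627044, -1.292281), (dp/dtau, dq/dtau) = (1.958815, -1.313314); Gamma_ppp = -0.046455, Gamma_ppq = 0.000000, Gamma_pqq = -0.325184, Gamma_qpp = -0.081963, Gamma_qpq = 0.000000, Gamma_qqq = -0.573743; k4 = (1.958815, -1.313314, 0.739121, 1.304078)
  Y <- Y + (h/6)(k1 + 2k2 + 2k3 + k4): p = -0.6268, q = -1.2920, dp/dtau = 1.9589, dq/dtau = -1.3136
step 3:
  k1: at (p, q) = (-0.626765, -1.292041), (dp/dtau, dq/dtau) = (1.958862, -1.313607); Gamma_ppp = -0.046466, Gamma_ppq = 0.000000, Gamma_pqq = -0.325264, Gamma_qpp = -0.081973, Gamma_qpq = 0.000000, Gamma_qqq = -0.573809; k1 = (1.958862, -1.313607, 0.739563, 1.304686)
  k2: at (p, q) = (-0.528822, -1.357722), (dp/dtau, dq/dtau) = (1.995841, -1.248373); Gamma_ppp = -0.042666, Gamma_ppq = 0.000000, Gamma_pqq = -0.298659, Gamma_qpp = -0.080634, Gamma_qpq = 0.000000, Gamma_qqq = -0.564440; k2 = (1.995841, -1.248373, 0.635394, 1.200841)
  k3: at (p, q) = (-0.526973, -1.354460), (dp/dtau, dq/dtau) = (1.990632, -1.253565); Gamma_ppp = -0.042814, Gamma_ppq = 0.000000, Gamma_pqq = -0.299699, Gamma_qpp = -0.080750, Gamma_qpq = 0.000000, Gamma_qqq = -0.565252; k3 = (1.990632, -1.253565, 0.640610, 1.208235)
  k4: at (p, q) = (-0.427702, -1.417398), (dp/dtau, dq/dtau) = (2.022923, -1.192784); Gamma_ppp = -0.039430, Gamma_ppq = 0.000000, Gamma_pqq = -0.276009, Gamma_qpp = -0.079391, Gamma_qpq = 0.000000, Gamma_qqq = -0.555735; k4 = (2.022923, -1.192784, 0.554042, 1.115548)
  Y <- Y + (h/6)(k1 + 2k2 + 2k3 + k4): p = -0.4275, q = -1.4172, dp/dtau = 2.0230, dq/dtau = -1.1930
step 4:
  k1: at (p, q) = (-0.427520, -1.417212), (dp/dtau, dq/dtau) = (2.022956, -1.192968); Gamma_ppp = -0.039437, Gamma_ppq = 0.000000, Gamma_pqq = -0.276059, Gamma_qpp = -0.079398, Gamma_qpq = 0.000000, Gamma_qqq = -0.555785; k1 = (2.022956, -1.192968, 0.554270, 1.115902)
  k2: at (p, q) = (-0.326372, -1.476861), (dp/dtau, dq/dtau) = (2.050669, -1.137173); Gamma_ppp = -0.036448, Gamma_ppq = 0.000000, Gamma_pqq = -0.255135, Gamma_qpp = -0.078071, Gamma_qpq = 0.000000, Gamma_qqq = -0.546495; k2 = (2.050669, -1.137173, 0.483203, 1.035014)
  k3: at (p, q) = (-0.324986, -1.474071), (dp/dtau, dq/dtau) = (2.047116, -1.141217); Gamma_ppp = -0.036552, Gamma_ppq = 0.000000, Gamma_pqq = -0.255867, Gamma_qpp = -0.078169, Gamma_qpq = 0.000000, Gamma_qqq = -0.547185; k3 = (2.047116, -1.141217, 0.486414, 1.040224)
  k4: at (p, q) = (-0.222808, -1.531334), (dp/dtau, dq/dtau) = (2.071597, -1.088945); Gamma_ppp = -0.033865, Gamma_ppq = 0.000000, Gamma_pqq = -0.237056, Gamma_qpp = -0.076864, Gamma_qpq = 0.000000, Gamma_qqq = -0.538046; k4 = (2.071597, -1.088945, 0.426435, 0.967877)
  Y <- Y + (h/6)(k1 + 2k2 + 2k3 + k4): p = -0.2227, q = -1.5312, dp/dtau = 2.0716, dq/dtau = -1.0891


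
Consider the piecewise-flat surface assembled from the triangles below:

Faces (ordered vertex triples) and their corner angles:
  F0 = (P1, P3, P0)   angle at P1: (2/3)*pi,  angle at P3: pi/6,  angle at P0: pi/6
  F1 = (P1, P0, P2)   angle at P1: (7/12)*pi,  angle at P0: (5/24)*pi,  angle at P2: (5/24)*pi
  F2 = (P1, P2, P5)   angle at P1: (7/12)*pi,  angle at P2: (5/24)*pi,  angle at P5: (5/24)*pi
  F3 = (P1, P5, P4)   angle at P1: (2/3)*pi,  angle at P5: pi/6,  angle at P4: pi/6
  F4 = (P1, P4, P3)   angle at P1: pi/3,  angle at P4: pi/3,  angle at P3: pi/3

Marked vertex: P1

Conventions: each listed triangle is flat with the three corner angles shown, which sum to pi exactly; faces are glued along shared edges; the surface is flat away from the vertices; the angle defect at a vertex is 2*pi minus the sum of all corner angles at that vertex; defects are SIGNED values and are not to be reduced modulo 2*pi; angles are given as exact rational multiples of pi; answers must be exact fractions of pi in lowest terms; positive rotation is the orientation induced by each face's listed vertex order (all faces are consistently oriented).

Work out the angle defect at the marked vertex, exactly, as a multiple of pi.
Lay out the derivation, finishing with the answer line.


Sum of corner angles at P1: (17/6)*pi
defect = 2*pi - (17/6)*pi

Answer: defect(P1) = (-5/6)*pi


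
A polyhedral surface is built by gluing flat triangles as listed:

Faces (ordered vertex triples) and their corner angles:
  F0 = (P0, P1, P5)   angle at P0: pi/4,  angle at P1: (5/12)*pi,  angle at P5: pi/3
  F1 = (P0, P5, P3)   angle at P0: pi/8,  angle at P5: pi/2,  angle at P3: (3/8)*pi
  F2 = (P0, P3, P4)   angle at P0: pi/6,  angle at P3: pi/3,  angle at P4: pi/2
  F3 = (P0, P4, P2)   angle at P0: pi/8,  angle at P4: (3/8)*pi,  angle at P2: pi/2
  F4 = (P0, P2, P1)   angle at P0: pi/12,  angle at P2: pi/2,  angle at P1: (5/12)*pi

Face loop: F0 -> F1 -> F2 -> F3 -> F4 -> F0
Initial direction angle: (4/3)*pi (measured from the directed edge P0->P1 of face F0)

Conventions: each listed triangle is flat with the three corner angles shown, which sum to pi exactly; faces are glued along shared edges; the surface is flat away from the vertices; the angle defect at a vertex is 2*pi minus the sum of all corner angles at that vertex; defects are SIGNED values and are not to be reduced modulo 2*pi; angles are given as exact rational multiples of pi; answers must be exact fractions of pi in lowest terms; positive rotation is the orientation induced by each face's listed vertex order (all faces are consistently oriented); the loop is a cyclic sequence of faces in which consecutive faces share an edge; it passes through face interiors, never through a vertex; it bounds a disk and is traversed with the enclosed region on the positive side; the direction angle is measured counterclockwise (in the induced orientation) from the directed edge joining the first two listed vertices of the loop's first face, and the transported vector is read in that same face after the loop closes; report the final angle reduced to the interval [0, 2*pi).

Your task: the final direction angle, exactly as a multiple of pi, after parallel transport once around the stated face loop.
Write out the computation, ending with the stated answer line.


enclosed vertex P0: corner angles sum to (3/4)*pi, defect = 2*pi - (3/4)*pi = (5/4)*pi
the final direction is the initial angle plus the enclosed defects, taken mod 2*pi in the induced orientation
final angle = (4/3)*pi + (5/4)*pi = (7/12)*pi (mod 2*pi)

Answer: final direction angle = (7/12)*pi


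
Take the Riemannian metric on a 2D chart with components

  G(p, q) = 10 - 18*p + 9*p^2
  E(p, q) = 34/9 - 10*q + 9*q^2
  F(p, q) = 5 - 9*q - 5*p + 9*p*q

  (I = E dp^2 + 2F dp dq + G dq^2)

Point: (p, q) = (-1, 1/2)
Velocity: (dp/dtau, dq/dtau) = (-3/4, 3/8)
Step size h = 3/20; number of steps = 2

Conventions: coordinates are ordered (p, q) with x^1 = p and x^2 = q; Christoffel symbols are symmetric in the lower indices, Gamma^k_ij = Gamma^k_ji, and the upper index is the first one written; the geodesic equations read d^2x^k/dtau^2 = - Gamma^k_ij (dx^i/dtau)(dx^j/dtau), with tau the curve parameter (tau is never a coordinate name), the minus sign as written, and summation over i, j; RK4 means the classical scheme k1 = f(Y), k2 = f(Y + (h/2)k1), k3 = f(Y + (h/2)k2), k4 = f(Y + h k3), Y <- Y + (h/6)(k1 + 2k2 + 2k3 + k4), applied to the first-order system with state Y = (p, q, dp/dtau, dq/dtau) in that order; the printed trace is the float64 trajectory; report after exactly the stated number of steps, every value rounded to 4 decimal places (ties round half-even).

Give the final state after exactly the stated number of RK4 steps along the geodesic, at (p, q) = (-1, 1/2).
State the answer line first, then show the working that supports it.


Answer: p = -1.2251, q = 0.6014, dp/dtau = -0.7502, dq/dtau = 0.3046

f(Y) = (dp/dtau, dq/dtau, -Gamma^p_ij Y'^i Y'^j, -Gamma^q_ij Y'^i Y'^j) with the Gammas evaluated at the stage position; h = 0.150000; intermediate values shown to 6 dp
step 0: p = -1.0000, q = 0.5000, dp/dtau = -0.7500, dq/dtau = 0.3750
step 1:
  k1: at (p, q) = (-1.000000, 0.500000), (dp/dtau, dq/dtau) = (-0.750000, 0.375000); Gamma_ppp = 0.000000, Gamma_ppq = -0.013503, Gamma_pqq = 0.000000, Gamma_qpp = 0.000000, Gamma_qpq = -0.486122, Gamma_qqq = 0.000000; k1 = (-0.750000, 0.375000, -0.007596, -0.273443)
  k2: at (p, q) = (-1.056250, 0.528125), (dp/dtau, dq/dtau) = (-0.750570, 0.354492); Gamma_ppp = 0.000000, Gamma_ppq = -0.006320, Gamma_pqq = 0.000000, Gamma_qpp = 0.000000, Gamma_qpq = -0.473787, Gamma_qqq = 0.000000; k2 = (-0.750570, 0.354492, -0.003363, -0.252122)
  k3: at (p, q) = (-1.056293, 0.526587), (dp/dtau, dq/dtau) = (-0.750252, 0.356091); Gamma_ppp = 0.000000, Gamma_ppq = -0.006674, Gamma_pqq = 0.000000, Gamma_qpp = 0.000000, Gamma_qpq = -0.473769, Gamma_qqq = 0.000000; k3 = (-0.750252, 0.356091, -0.003566, -0.253142)
  k4: at (p, q) = (-1.112538, 0.553414), (dp/dtau, dq/dtau) = (-0.750535, 0.337029); Gamma_ppp = 0.000000, Gamma_ppq = -0.000468, Gamma_pqq = 0.000000, Gamma_qpp = 0.000000, Gamma_qpq = -0.461865, Gamma_qqq = 0.000000; k4 = (-0.750535, 0.337029, -0.000237, -0.233659)
  Y <- Y + (h/6)(k1 + 2k2 + 2k3 + k4): p = -1.1126, q = 0.5533, dp/dtau = -0.7505, dq/dtau = 0.3371
step 2:
  k1: at (p, q) = (-1.112554, 0.553330), (dp/dtau, dq/dtau) = (-0.750542, 0.337059); Gamma_ppp = 0.000000, Gamma_ppq = -0.000487, Gamma_pqq = 0.000000, Gamma_qpp = 0.000000, Gamma_qpq = -0.461861, Gamma_qqq = 0.000000; k1 = (-0.750542, 0.337059, -0.000246, -0.233681)
  k2: at (p, q) = (-1.168845, 0.578609), (dp/dtau, dq/dtau) = (-0.750561, 0.319533); Gamma_ppp = 0.000000, Gamma_ppq = 0.004787, Gamma_pqq = 0.000000, Gamma_qpp = 0.000000, Gamma_qpq = -0.450385, Gamma_qqq = 0.000000; k2 = (-0.750561, 0.319533, 0.002296, -0.216031)
  k3: at (p, q) = (-1.168847, 0.577295), (dp/dtau, dq/dtau) = (-0.750370, 0.320857); Gamma_ppp = 0.000000, Gamma_ppq = 0.004514, Gamma_pqq = 0.000000, Gamma_qpp = 0.000000, Gamma_qpq = -0.450391, Gamma_qqq = 0.000000; k3 = (-0.750370, 0.320857, 0.002174, -0.216873)
  k4: at (p, q) = (-1.225110, 0.601458), (dp/dtau, dq/dtau) = (-0.750216, 0.304528); Gamma_ppp = 0.000000, Gamma_ppq = 0.009064, Gamma_pqq = 0.000000, Gamma_qpp = 0.000000, Gamma_qpq = -0.439369, Gamma_qqq = 0.000000; k4 = (-0.750216, 0.304528, 0.004142, -0.200758)
  Y <- Y + (h/6)(k1 + 2k2 + 2k3 + k4): p = -1.2251, q = 0.6014, dp/dtau = -0.7502, dq/dtau = 0.3046


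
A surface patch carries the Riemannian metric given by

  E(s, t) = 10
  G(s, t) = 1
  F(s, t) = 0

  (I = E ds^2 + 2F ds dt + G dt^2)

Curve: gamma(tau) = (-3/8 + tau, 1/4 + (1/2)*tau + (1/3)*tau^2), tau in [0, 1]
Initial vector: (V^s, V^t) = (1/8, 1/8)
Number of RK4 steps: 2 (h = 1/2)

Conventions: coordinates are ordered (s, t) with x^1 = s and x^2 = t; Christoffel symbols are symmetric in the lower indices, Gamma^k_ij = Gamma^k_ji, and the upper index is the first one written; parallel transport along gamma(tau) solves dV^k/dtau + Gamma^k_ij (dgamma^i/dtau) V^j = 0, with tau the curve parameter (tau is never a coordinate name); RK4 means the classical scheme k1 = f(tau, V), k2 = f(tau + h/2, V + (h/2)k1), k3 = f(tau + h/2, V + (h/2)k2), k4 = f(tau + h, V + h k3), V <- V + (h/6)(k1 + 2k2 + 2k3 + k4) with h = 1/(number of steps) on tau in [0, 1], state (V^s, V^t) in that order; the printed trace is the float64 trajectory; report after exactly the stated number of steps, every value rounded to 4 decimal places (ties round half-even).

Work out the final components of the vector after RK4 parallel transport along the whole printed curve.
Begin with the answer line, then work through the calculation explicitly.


Answer: V^s = 0.1250, V^t = 0.1250

gamma'(tau) = (1, 1/2 + (2/3)*tau); f(tau, V)^k = -Gamma^k_ij(gamma(tau)) gamma'^i(tau) V^j; h = 1/2; intermediate values shown to 6 dp
curve data and Christoffel symbols at the stage parameters:
  tau = 0.000000: gamma = (-0.375000, 0.250000), gamma' = (1.000000, 0.500000); Gamma_sss = 0.000000, Gamma_sst = 0.000000, Gamma_stt = 0.000000, Gamma_tss = 0.000000, Gamma_tst = 0.000000, Gamma_ttt = 0.000000
  tau = 0.250000: gamma = (-0.125000, 0.395833), gamma' = (1.000000, 0.666667); Gamma_sss = 0.000000, Gamma_sst = 0.000000, Gamma_stt = 0.000000, Gamma_tss = 0.000000, Gamma_tst = 0.000000, Gamma_ttt = 0.000000
  tau = 0.500000: gamma = (0.125000, 0.583333), gamma' = (1.000000, 0.833333); Gamma_sss = 0.000000, Gamma_sst = 0.000000, Gamma_stt = 0.000000, Gamma_tss = 0.000000, Gamma_tst = 0.000000, Gamma_ttt = 0.000000
  tau = 0.750000: gamma = (0.375000, 0.812500), gamma' = (1.000000, 1.000000); Gamma_sss = 0.000000, Gamma_sst = 0.000000, Gamma_stt = 0.000000, Gamma_tss = 0.000000, Gamma_tst = 0.000000, Gamma_ttt = 0.000000
  tau = 1.000000: gamma = (0.625000, 1.083333), gamma' = (1.000000, 1.166667); Gamma_sss = 0.000000, Gamma_sst = 0.000000, Gamma_stt = 0.000000, Gamma_tss = 0.000000, Gamma_tst = 0.000000, Gamma_ttt = 0.000000
step 0: V^s = 0.1250, V^t = 0.1250
step 1: k1 = (0.000000, 0.000000), k2 = (0.000000, 0.000000), k3 = (0.000000, 0.000000), k4 = (0.000000, 0.000000); V <- V + (h/6)(k1 + 2k2 + 2k3 + k4): V^s = 0.1250, V^t = 0.1250
step 2: k1 = (0.000000, 0.000000), k2 = (0.000000, 0.000000), k3 = (0.000000, 0.000000), k4 = (0.000000, 0.000000); V <- V + (h/6)(k1 + 2k2 + 2k3 + k4): V^s = 0.1250, V^t = 0.1250


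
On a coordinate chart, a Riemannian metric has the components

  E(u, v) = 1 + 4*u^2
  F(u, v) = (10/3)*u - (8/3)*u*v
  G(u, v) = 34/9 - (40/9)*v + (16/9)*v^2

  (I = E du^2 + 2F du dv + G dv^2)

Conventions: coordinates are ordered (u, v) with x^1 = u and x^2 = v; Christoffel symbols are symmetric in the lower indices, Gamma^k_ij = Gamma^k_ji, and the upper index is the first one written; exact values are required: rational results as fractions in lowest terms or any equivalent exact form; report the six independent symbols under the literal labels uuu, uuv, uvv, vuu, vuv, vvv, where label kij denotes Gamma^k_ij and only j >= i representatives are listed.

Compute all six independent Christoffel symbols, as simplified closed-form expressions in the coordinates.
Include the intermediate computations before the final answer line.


E = 1 + 4*u^2; F = (10/3)*u - (8/3)*u*v; G = 34/9 - (40/9)*v + (16/9)*v^2
Gamma^k_ij = (1/2) g^{kl} (d_i g_jl + d_j g_il - d_l g_ij), with g^inv = (1/(EG-F^2)) [[G, -F], [-F, E]]
first partials: E_u = 8*u, E_v = 0, F_u = 10/3 - (8/3)*v, F_v = -(8/3)*u, G_u = 0, G_v = -40/9 + (32/9)*v
D = EG - F^2 = 34/9 - (40/9)*v + (16/9)*v^2 + 4*u^2
expanded: Gamma^u_uu = (G E_u - 2F F_u + F E_v)/(2D), Gamma^u_uv = (G E_v - F G_u)/(2D), Gamma^u_vv = (2G F_v - G G_u - F G_v)/(2D), Gamma^v_uu = (2E F_u - E E_v - F E_u)/(2D), Gamma^v_uv = (E G_u - F E_v)/(2D), Gamma^v_vv = (E G_v - 2F F_v + F G_u)/(2D); substitute and cancel common factors

Answer: Gamma_uuu = 18*u/(18*u^2 + 8*v^2 - 20*v + 17), Gamma_uuv = 0, Gamma_uvv = -12*u/(18*u^2 + 8*v^2 - 20*v + 17), Gamma_vuu = (15 - 12*v)/(18*u^2 + 8*v^2 - 20*v + 17), Gamma_vuv = 0, Gamma_vvv = (8*v - 10)/(18*u^2 + 8*v^2 - 20*v + 17)
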